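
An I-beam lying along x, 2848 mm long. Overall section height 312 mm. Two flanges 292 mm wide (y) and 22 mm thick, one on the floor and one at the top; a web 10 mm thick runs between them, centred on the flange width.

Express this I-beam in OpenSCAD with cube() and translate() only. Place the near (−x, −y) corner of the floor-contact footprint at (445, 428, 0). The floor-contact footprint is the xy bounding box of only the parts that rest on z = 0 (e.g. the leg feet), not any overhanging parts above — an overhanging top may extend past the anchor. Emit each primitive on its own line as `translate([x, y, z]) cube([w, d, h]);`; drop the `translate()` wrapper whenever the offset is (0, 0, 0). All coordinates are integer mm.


translate([445, 428, 0]) cube([2848, 292, 22]);
translate([445, 569, 22]) cube([2848, 10, 268]);
translate([445, 428, 290]) cube([2848, 292, 22]);


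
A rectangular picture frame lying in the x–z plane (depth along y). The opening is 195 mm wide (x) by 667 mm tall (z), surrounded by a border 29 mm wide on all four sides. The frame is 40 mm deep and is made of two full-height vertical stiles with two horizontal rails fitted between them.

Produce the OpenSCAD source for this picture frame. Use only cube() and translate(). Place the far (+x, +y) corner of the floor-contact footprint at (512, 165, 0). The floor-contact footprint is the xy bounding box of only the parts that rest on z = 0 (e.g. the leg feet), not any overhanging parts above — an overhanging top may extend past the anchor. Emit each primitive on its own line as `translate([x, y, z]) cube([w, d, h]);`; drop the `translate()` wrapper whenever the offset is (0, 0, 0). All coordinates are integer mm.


translate([259, 125, 0]) cube([29, 40, 725]);
translate([483, 125, 0]) cube([29, 40, 725]);
translate([288, 125, 0]) cube([195, 40, 29]);
translate([288, 125, 696]) cube([195, 40, 29]);


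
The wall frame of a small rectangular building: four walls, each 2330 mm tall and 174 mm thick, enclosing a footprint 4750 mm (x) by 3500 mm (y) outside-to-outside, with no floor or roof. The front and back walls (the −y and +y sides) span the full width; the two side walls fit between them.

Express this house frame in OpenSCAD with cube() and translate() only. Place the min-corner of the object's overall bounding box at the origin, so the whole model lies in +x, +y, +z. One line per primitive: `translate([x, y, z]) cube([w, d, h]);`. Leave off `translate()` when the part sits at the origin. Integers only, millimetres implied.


cube([4750, 174, 2330]);
translate([0, 3326, 0]) cube([4750, 174, 2330]);
translate([0, 174, 0]) cube([174, 3152, 2330]);
translate([4576, 174, 0]) cube([174, 3152, 2330]);


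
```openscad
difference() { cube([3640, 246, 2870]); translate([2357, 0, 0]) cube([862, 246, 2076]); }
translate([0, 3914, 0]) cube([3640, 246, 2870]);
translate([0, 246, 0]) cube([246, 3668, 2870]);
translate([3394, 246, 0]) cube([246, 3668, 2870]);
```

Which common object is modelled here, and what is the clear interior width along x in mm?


A single room. The interior width is 3148 mm.

Four walls enclosing a rectangle with a door in the front wall — a room. Outside width 3640 minus two 246 mm walls gives 3148 mm.


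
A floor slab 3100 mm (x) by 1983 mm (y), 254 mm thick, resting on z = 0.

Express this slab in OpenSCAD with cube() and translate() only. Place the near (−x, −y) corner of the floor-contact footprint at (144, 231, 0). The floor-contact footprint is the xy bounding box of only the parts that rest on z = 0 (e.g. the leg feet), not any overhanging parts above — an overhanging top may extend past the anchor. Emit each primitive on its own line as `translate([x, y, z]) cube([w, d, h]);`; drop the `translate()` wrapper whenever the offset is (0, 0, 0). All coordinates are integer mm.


translate([144, 231, 0]) cube([3100, 1983, 254]);


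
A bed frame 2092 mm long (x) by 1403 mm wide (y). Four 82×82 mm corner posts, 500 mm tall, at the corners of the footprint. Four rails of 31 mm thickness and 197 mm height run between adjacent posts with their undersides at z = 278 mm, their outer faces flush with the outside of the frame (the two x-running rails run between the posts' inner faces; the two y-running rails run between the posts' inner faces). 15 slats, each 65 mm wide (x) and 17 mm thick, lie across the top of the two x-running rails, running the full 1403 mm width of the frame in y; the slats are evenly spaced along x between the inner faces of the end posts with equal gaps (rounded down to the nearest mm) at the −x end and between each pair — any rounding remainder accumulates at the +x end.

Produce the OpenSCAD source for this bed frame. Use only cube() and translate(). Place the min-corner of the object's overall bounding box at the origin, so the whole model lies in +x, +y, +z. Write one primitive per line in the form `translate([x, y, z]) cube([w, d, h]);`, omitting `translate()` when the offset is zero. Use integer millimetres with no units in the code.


// slat z = rail_z + rail_h = 278 + 197 = 475
// slat gap = ⌊(1928 − 15·65) / 16⌋ = 59
cube([82, 82, 500]);
translate([0, 1321, 0]) cube([82, 82, 500]);
translate([2010, 0, 0]) cube([82, 82, 500]);
translate([2010, 1321, 0]) cube([82, 82, 500]);
translate([82, 0, 278]) cube([1928, 31, 197]);
translate([82, 1372, 278]) cube([1928, 31, 197]);
translate([0, 82, 278]) cube([31, 1239, 197]);
translate([2061, 82, 278]) cube([31, 1239, 197]);
translate([141, 0, 475]) cube([65, 1403, 17]);
translate([265, 0, 475]) cube([65, 1403, 17]);
translate([389, 0, 475]) cube([65, 1403, 17]);
translate([513, 0, 475]) cube([65, 1403, 17]);
translate([637, 0, 475]) cube([65, 1403, 17]);
translate([761, 0, 475]) cube([65, 1403, 17]);
translate([885, 0, 475]) cube([65, 1403, 17]);
translate([1009, 0, 475]) cube([65, 1403, 17]);
translate([1133, 0, 475]) cube([65, 1403, 17]);
translate([1257, 0, 475]) cube([65, 1403, 17]);
translate([1381, 0, 475]) cube([65, 1403, 17]);
translate([1505, 0, 475]) cube([65, 1403, 17]);
translate([1629, 0, 475]) cube([65, 1403, 17]);
translate([1753, 0, 475]) cube([65, 1403, 17]);
translate([1877, 0, 475]) cube([65, 1403, 17]);


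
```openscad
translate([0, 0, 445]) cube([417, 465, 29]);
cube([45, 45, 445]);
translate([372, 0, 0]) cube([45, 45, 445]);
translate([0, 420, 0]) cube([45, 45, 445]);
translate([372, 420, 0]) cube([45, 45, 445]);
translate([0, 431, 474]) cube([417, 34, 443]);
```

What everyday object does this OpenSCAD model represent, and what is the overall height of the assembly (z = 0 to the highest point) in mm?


A chair. The overall height is 917 mm.

A slab on four corner posts with a tall panel at the back — a chair. The seat slab sits at z = 445 with thickness 29, and the 443 mm backrest starts at the seat top, so the overall height is 445 + 29 + 443 = 917 mm.


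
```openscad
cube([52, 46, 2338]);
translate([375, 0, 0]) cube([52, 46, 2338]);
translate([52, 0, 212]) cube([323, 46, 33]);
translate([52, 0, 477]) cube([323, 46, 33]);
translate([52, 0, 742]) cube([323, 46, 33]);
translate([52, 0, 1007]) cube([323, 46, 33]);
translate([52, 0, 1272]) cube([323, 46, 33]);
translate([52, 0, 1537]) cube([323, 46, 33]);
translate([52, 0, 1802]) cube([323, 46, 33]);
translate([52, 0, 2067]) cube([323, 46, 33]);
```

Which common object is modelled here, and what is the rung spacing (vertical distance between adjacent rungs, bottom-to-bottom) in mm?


A ladder. The rung spacing is 265 mm.

Two tall 52×46 posts with 8 short bars between them — a ladder. Adjacent rungs sit at z = 212 and z = 477, so the spacing is 477 − 212 = 265 mm.


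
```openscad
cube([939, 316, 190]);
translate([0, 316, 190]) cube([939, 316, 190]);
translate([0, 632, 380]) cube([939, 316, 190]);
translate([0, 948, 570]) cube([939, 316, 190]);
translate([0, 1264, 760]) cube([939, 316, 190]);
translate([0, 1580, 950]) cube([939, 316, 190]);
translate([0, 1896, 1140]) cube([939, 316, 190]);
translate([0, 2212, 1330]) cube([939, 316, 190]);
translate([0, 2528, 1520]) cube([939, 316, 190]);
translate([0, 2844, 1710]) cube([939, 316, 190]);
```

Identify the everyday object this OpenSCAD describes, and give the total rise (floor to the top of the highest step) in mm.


A staircase. The total rise is 1900 mm.

10 identical blocks, each offset up and back from the previous — a staircase. Each step is 190 mm tall and there are 10 of them, so the total rise is 10 × 190 = 1900 mm.


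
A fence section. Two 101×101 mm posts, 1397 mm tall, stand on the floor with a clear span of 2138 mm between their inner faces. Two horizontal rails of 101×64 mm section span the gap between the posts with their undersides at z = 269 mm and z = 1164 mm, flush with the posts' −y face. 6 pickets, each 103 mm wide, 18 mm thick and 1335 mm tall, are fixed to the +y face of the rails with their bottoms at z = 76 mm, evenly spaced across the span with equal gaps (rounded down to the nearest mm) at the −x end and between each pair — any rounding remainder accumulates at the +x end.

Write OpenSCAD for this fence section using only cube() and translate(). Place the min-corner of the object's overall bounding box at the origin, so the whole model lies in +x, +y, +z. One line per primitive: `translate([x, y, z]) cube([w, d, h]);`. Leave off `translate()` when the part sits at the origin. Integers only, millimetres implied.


cube([101, 101, 1397]);
translate([2239, 0, 0]) cube([101, 101, 1397]);
translate([101, 0, 269]) cube([2138, 101, 64]);
translate([101, 0, 1164]) cube([2138, 101, 64]);
translate([318, 101, 76]) cube([103, 18, 1335]);
translate([638, 101, 76]) cube([103, 18, 1335]);
translate([958, 101, 76]) cube([103, 18, 1335]);
translate([1278, 101, 76]) cube([103, 18, 1335]);
translate([1598, 101, 76]) cube([103, 18, 1335]);
translate([1918, 101, 76]) cube([103, 18, 1335]);


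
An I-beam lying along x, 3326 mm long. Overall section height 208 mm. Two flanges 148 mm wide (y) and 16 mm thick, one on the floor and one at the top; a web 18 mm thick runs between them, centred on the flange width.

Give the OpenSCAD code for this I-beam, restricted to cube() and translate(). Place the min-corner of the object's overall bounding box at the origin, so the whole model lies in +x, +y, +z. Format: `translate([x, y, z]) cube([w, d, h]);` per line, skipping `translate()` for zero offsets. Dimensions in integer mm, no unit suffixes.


cube([3326, 148, 16]);
translate([0, 65, 16]) cube([3326, 18, 176]);
translate([0, 0, 192]) cube([3326, 148, 16]);


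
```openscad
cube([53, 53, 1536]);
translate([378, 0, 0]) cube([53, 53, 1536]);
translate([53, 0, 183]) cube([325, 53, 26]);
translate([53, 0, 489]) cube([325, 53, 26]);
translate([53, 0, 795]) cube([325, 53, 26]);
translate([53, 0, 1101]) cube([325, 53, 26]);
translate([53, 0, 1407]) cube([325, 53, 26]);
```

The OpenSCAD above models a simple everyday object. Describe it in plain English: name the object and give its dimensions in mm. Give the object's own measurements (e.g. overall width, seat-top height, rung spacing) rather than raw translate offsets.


A straight ladder. Two 53×53 mm vertical rails, 1536 mm tall, stand 431 mm apart (outside-to-outside) with their front faces coplanar on the −y side. 5 rungs, each 53 mm deep and 26 mm tall, span between the inner faces of the rails, front faces flush with the rails. The lowest rung's underside is at z = 183 mm and rungs are spaced 306 mm apart (underside to underside).


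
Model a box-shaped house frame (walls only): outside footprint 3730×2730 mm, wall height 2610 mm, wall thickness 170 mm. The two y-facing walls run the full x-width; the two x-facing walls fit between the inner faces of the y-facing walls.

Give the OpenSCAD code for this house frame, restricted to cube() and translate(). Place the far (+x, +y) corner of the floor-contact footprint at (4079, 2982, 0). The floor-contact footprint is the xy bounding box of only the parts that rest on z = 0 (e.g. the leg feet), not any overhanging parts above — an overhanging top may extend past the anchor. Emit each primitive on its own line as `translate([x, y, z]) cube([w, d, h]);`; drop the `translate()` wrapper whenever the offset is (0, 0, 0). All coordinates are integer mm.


translate([349, 252, 0]) cube([3730, 170, 2610]);
translate([349, 2812, 0]) cube([3730, 170, 2610]);
translate([349, 422, 0]) cube([170, 2390, 2610]);
translate([3909, 422, 0]) cube([170, 2390, 2610]);


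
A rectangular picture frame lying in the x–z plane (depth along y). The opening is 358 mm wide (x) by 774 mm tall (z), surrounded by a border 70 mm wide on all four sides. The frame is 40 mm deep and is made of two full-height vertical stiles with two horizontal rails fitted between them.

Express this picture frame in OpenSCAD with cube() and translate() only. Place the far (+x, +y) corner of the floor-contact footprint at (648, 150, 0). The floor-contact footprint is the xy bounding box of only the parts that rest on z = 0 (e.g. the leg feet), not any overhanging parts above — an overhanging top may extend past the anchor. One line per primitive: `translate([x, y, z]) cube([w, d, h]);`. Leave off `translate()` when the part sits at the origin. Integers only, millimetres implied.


translate([150, 110, 0]) cube([70, 40, 914]);
translate([578, 110, 0]) cube([70, 40, 914]);
translate([220, 110, 0]) cube([358, 40, 70]);
translate([220, 110, 844]) cube([358, 40, 70]);


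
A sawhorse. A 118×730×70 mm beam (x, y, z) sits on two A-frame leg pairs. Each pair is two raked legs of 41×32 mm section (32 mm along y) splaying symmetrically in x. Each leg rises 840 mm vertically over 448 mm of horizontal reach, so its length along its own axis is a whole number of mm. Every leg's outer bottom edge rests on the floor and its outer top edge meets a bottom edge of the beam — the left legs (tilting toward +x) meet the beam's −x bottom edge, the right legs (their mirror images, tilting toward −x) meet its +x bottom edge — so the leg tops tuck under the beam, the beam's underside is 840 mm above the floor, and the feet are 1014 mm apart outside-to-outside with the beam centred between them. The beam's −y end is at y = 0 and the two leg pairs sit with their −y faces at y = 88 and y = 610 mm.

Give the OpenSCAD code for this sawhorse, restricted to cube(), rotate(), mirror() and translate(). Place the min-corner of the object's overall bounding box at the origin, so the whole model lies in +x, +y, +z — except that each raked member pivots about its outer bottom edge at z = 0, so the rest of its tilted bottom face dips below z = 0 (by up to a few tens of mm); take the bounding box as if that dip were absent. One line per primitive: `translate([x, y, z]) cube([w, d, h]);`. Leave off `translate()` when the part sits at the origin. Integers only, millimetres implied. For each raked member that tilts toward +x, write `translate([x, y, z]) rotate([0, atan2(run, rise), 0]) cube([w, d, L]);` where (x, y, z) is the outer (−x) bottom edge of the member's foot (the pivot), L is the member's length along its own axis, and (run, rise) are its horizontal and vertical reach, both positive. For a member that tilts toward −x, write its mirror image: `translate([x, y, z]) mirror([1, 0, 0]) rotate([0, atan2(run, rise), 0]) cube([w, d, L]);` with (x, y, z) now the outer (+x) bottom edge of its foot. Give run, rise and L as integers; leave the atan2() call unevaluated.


translate([448, 0, 840]) cube([118, 730, 70]);
translate([0, 88, 0]) rotate([0, atan2(448, 840), 0]) cube([41, 32, 952]);
translate([1014, 88, 0]) mirror([1, 0, 0]) rotate([0, atan2(448, 840), 0]) cube([41, 32, 952]);
translate([0, 610, 0]) rotate([0, atan2(448, 840), 0]) cube([41, 32, 952]);
translate([1014, 610, 0]) mirror([1, 0, 0]) rotate([0, atan2(448, 840), 0]) cube([41, 32, 952]);


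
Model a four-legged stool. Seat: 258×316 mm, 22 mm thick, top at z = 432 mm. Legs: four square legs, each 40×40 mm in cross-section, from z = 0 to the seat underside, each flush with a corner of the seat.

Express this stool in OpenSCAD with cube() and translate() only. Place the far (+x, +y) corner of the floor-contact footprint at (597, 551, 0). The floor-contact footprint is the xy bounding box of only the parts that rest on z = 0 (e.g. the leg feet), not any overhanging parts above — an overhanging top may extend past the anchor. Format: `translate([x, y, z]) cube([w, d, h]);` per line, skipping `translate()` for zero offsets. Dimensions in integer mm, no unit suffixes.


// leg_h = 432 - 22 = 410
translate([339, 235, 410]) cube([258, 316, 22]);
translate([339, 235, 0]) cube([40, 40, 410]);
translate([557, 235, 0]) cube([40, 40, 410]);
translate([339, 511, 0]) cube([40, 40, 410]);
translate([557, 511, 0]) cube([40, 40, 410]);


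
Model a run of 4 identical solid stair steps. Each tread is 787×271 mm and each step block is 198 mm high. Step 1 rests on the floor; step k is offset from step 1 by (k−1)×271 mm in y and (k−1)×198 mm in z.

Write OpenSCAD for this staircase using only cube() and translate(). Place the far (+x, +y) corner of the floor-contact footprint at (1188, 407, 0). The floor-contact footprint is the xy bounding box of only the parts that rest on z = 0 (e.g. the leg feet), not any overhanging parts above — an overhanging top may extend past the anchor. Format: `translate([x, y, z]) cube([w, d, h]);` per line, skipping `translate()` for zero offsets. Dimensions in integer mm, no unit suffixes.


translate([401, 136, 0]) cube([787, 271, 198]);
translate([401, 407, 198]) cube([787, 271, 198]);
translate([401, 678, 396]) cube([787, 271, 198]);
translate([401, 949, 594]) cube([787, 271, 198]);


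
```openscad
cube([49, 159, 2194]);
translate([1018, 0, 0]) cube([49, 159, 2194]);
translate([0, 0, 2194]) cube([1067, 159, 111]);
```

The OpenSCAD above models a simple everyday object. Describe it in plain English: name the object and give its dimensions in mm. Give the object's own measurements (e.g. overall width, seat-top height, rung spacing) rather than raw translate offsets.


A door frame. The clear opening is 969 mm wide and 2194 mm high. Two 49 mm wide jambs, 159 mm deep, stand either side of the opening from the floor to the top of the opening. A 111 mm thick head sits across the top of both jambs, spanning the full outside width of the frame.


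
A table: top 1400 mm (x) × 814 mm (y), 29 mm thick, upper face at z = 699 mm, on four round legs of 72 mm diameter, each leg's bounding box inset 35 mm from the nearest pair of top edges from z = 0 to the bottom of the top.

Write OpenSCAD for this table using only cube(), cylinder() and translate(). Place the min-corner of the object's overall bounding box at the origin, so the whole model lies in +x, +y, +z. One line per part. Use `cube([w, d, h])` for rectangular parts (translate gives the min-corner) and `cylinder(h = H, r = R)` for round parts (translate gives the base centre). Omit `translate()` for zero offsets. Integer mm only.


translate([0, 0, 670]) cube([1400, 814, 29]);
translate([71, 71, 0]) cylinder(h = 670, r = 36);
translate([1329, 71, 0]) cylinder(h = 670, r = 36);
translate([71, 743, 0]) cylinder(h = 670, r = 36);
translate([1329, 743, 0]) cylinder(h = 670, r = 36);


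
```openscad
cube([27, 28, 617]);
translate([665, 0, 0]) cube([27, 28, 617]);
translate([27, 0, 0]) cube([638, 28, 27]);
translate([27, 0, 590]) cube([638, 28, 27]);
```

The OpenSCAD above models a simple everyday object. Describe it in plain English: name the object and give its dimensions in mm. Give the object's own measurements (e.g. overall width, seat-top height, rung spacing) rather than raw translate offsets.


A rectangular picture frame lying in the x–z plane (depth along y). The opening is 638 mm wide (x) by 563 mm tall (z), surrounded by a border 27 mm wide on all four sides. The frame is 28 mm deep and is made of two full-height vertical stiles with two horizontal rails fitted between them.


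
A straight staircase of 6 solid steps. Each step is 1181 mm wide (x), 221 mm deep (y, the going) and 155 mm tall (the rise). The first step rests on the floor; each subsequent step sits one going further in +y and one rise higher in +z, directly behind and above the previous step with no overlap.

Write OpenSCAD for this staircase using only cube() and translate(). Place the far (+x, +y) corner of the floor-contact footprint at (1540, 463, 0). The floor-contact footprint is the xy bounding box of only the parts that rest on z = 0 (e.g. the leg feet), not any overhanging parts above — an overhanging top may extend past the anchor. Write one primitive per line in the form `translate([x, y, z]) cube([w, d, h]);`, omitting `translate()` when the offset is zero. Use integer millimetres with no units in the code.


translate([359, 242, 0]) cube([1181, 221, 155]);
translate([359, 463, 155]) cube([1181, 221, 155]);
translate([359, 684, 310]) cube([1181, 221, 155]);
translate([359, 905, 465]) cube([1181, 221, 155]);
translate([359, 1126, 620]) cube([1181, 221, 155]);
translate([359, 1347, 775]) cube([1181, 221, 155]);


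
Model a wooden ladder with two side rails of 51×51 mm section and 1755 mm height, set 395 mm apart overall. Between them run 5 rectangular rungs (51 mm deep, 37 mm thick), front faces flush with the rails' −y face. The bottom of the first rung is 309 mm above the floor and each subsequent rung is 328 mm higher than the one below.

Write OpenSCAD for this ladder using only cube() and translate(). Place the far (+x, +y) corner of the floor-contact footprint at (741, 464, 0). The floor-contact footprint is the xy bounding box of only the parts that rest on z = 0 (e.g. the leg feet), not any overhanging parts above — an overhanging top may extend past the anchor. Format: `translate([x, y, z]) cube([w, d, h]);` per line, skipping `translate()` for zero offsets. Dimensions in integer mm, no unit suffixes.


translate([346, 413, 0]) cube([51, 51, 1755]);
translate([690, 413, 0]) cube([51, 51, 1755]);
translate([397, 413, 309]) cube([293, 51, 37]);
translate([397, 413, 637]) cube([293, 51, 37]);
translate([397, 413, 965]) cube([293, 51, 37]);
translate([397, 413, 1293]) cube([293, 51, 37]);
translate([397, 413, 1621]) cube([293, 51, 37]);


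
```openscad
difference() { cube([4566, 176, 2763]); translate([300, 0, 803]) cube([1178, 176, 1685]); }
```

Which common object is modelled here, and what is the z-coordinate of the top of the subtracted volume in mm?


A wall with a window opening. The window head height is 2488 mm.

A wall with a rectangular opening subtracted — a window. Sill at z = 803, opening 1685 mm tall, so the head is at 803 + 1685 = 2488 mm.


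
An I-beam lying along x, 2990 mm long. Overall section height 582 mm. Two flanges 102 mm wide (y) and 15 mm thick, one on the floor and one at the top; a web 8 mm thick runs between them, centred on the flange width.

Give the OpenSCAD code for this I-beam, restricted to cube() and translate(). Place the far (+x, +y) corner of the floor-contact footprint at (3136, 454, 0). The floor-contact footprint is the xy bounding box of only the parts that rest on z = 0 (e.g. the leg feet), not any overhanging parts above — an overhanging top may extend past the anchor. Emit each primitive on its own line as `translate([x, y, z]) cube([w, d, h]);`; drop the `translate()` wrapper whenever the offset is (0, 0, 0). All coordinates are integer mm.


translate([146, 352, 0]) cube([2990, 102, 15]);
translate([146, 399, 15]) cube([2990, 8, 552]);
translate([146, 352, 567]) cube([2990, 102, 15]);


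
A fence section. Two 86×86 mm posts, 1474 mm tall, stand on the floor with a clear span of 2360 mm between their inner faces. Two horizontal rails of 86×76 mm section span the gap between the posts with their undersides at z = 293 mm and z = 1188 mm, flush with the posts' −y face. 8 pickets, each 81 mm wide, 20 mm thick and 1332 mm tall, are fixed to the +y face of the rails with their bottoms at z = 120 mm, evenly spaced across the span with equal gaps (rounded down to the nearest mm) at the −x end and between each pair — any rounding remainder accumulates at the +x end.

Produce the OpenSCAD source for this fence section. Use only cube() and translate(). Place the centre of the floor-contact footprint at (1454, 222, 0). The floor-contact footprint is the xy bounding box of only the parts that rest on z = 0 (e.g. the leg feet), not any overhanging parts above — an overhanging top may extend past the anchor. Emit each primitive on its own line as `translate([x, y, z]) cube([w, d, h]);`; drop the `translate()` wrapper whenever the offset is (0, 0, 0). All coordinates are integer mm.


translate([188, 179, 0]) cube([86, 86, 1474]);
translate([2634, 179, 0]) cube([86, 86, 1474]);
translate([274, 179, 293]) cube([2360, 86, 76]);
translate([274, 179, 1188]) cube([2360, 86, 76]);
translate([464, 265, 120]) cube([81, 20, 1332]);
translate([735, 265, 120]) cube([81, 20, 1332]);
translate([1006, 265, 120]) cube([81, 20, 1332]);
translate([1277, 265, 120]) cube([81, 20, 1332]);
translate([1548, 265, 120]) cube([81, 20, 1332]);
translate([1819, 265, 120]) cube([81, 20, 1332]);
translate([2090, 265, 120]) cube([81, 20, 1332]);
translate([2361, 265, 120]) cube([81, 20, 1332]);


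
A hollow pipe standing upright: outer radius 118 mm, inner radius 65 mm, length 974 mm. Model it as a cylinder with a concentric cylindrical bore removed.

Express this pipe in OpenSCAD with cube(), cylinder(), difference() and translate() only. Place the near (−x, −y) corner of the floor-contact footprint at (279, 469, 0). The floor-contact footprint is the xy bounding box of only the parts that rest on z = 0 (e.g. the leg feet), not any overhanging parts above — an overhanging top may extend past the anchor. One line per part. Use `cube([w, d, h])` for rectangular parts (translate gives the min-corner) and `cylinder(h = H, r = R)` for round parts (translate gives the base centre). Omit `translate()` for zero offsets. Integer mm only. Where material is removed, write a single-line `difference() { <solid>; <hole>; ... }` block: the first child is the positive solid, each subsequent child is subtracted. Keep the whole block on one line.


difference() { translate([397, 587, 0]) cylinder(h = 974, r = 118); translate([397, 587, 0]) cylinder(h = 974, r = 65); }


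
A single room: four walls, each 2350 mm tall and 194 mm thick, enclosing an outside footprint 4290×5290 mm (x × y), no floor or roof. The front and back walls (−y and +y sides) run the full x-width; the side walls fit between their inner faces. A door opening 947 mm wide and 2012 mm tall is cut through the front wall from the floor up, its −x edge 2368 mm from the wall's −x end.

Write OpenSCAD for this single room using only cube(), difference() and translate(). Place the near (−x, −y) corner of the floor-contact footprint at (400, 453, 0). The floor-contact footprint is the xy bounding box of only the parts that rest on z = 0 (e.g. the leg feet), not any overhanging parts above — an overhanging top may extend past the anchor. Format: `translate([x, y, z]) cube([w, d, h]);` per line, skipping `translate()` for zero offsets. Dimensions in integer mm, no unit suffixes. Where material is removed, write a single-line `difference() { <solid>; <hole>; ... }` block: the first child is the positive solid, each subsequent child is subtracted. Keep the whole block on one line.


difference() { translate([400, 453, 0]) cube([4290, 194, 2350]); translate([2768, 453, 0]) cube([947, 194, 2012]); }
translate([400, 5549, 0]) cube([4290, 194, 2350]);
translate([400, 647, 0]) cube([194, 4902, 2350]);
translate([4496, 647, 0]) cube([194, 4902, 2350]);


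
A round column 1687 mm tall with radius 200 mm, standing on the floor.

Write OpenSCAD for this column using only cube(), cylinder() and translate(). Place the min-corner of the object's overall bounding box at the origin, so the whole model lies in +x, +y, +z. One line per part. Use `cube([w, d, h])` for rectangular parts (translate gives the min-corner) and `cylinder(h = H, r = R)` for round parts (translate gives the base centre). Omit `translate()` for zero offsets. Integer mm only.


translate([200, 200, 0]) cylinder(h = 1687, r = 200);


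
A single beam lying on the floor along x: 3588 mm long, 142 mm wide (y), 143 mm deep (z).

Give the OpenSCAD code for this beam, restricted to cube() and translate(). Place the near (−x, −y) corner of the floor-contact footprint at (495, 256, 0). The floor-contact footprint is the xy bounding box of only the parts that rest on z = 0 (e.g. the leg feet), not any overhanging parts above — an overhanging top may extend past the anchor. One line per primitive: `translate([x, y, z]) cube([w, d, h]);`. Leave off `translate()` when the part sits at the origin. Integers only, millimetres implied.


translate([495, 256, 0]) cube([3588, 142, 143]);


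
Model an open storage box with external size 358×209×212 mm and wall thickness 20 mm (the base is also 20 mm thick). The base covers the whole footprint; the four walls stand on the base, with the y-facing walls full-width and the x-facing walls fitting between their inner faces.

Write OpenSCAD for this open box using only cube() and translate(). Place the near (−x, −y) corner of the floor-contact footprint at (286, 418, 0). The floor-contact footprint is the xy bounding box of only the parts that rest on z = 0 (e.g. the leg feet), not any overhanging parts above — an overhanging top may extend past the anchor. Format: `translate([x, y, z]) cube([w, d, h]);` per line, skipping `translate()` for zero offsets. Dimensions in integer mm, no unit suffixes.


translate([286, 418, 0]) cube([358, 209, 20]);
translate([286, 418, 20]) cube([358, 20, 192]);
translate([286, 607, 20]) cube([358, 20, 192]);
translate([286, 438, 20]) cube([20, 169, 192]);
translate([624, 438, 20]) cube([20, 169, 192]);


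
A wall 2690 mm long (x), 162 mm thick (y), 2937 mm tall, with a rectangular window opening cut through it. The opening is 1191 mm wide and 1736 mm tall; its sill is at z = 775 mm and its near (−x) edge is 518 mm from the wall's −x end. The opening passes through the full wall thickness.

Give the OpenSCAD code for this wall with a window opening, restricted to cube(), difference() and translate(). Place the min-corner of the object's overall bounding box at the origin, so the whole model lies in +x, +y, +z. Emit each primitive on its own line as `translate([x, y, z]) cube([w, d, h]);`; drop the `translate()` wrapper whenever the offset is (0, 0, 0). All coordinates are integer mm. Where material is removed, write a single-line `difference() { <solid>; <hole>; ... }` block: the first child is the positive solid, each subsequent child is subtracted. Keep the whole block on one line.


difference() { cube([2690, 162, 2937]); translate([518, 0, 775]) cube([1191, 162, 1736]); }


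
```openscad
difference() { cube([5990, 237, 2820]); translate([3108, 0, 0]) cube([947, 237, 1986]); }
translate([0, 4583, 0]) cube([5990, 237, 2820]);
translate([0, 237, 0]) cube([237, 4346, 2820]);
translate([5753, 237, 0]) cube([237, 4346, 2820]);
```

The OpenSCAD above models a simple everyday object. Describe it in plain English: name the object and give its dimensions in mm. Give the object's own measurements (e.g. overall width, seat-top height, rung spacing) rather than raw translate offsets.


A single room: four walls, each 2820 mm tall and 237 mm thick, enclosing an outside footprint 5990×4820 mm (x × y), no floor or roof. The front and back walls (−y and +y sides) run the full x-width; the side walls fit between their inner faces. A door opening 947 mm wide and 1986 mm tall is cut through the front wall from the floor up, its −x edge 3108 mm from the wall's −x end.


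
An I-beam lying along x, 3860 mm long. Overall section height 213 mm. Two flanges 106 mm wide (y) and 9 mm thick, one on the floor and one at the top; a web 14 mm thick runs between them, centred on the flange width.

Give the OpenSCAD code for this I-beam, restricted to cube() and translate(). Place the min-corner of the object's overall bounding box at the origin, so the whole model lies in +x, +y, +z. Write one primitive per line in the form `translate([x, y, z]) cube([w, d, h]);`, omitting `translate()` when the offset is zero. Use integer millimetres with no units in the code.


cube([3860, 106, 9]);
translate([0, 46, 9]) cube([3860, 14, 195]);
translate([0, 0, 204]) cube([3860, 106, 9]);


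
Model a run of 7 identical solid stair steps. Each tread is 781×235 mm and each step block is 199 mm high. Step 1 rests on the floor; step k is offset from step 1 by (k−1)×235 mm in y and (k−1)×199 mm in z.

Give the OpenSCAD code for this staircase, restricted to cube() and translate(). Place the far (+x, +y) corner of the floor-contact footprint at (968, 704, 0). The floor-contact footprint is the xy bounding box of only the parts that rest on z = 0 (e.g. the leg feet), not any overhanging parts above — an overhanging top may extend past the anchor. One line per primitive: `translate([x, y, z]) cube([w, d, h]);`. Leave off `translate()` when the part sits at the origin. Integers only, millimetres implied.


translate([187, 469, 0]) cube([781, 235, 199]);
translate([187, 704, 199]) cube([781, 235, 199]);
translate([187, 939, 398]) cube([781, 235, 199]);
translate([187, 1174, 597]) cube([781, 235, 199]);
translate([187, 1409, 796]) cube([781, 235, 199]);
translate([187, 1644, 995]) cube([781, 235, 199]);
translate([187, 1879, 1194]) cube([781, 235, 199]);


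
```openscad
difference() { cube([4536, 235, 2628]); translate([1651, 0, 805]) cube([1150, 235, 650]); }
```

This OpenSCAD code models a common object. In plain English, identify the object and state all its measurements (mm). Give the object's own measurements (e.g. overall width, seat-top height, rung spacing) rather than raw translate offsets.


A wall 4536 mm long (x), 235 mm thick (y), 2628 mm tall, with a rectangular window opening cut through it. The opening is 1150 mm wide and 650 mm tall; its sill is at z = 805 mm and its near (−x) edge is 1651 mm from the wall's −x end. The opening passes through the full wall thickness.


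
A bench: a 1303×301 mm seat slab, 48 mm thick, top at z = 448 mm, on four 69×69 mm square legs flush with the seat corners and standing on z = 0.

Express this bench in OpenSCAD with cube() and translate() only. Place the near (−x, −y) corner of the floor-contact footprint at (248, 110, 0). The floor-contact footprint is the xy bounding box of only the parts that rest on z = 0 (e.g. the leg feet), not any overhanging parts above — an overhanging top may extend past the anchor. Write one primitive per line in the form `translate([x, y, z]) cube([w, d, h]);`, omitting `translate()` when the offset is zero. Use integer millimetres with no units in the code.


translate([248, 110, 400]) cube([1303, 301, 48]);
translate([248, 110, 0]) cube([69, 69, 400]);
translate([248, 342, 0]) cube([69, 69, 400]);
translate([1482, 110, 0]) cube([69, 69, 400]);
translate([1482, 342, 0]) cube([69, 69, 400]);


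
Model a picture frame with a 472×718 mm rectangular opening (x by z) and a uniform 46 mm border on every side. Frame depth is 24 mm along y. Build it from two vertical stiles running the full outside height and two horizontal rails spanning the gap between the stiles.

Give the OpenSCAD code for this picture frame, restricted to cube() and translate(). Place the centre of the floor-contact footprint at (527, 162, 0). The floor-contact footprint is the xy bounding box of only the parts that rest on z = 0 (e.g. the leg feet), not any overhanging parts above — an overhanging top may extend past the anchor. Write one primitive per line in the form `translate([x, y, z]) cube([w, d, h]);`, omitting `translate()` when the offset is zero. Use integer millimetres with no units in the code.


translate([245, 150, 0]) cube([46, 24, 810]);
translate([763, 150, 0]) cube([46, 24, 810]);
translate([291, 150, 0]) cube([472, 24, 46]);
translate([291, 150, 764]) cube([472, 24, 46]);


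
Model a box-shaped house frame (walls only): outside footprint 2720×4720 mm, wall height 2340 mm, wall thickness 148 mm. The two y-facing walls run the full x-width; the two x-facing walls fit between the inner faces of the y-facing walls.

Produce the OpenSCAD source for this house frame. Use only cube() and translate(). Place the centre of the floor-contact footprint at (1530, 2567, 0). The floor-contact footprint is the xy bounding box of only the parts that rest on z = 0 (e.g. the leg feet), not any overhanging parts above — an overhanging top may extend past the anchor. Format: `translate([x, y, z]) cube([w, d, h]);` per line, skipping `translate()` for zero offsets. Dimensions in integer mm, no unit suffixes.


translate([170, 207, 0]) cube([2720, 148, 2340]);
translate([170, 4779, 0]) cube([2720, 148, 2340]);
translate([170, 355, 0]) cube([148, 4424, 2340]);
translate([2742, 355, 0]) cube([148, 4424, 2340]);


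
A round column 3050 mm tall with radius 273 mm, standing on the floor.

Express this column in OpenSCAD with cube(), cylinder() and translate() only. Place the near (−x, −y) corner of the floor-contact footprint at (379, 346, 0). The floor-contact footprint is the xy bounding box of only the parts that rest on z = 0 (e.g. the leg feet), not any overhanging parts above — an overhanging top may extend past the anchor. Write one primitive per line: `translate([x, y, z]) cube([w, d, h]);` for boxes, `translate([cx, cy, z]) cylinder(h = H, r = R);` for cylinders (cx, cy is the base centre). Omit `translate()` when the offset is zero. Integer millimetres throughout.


translate([652, 619, 0]) cylinder(h = 3050, r = 273);


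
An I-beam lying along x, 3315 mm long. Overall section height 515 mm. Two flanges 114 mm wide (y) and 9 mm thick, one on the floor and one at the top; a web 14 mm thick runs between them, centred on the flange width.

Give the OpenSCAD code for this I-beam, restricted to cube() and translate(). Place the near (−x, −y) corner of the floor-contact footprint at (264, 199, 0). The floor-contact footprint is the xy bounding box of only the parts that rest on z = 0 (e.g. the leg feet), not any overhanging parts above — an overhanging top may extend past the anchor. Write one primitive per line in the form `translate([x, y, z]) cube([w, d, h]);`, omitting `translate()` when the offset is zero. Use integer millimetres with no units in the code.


translate([264, 199, 0]) cube([3315, 114, 9]);
translate([264, 249, 9]) cube([3315, 14, 497]);
translate([264, 199, 506]) cube([3315, 114, 9]);


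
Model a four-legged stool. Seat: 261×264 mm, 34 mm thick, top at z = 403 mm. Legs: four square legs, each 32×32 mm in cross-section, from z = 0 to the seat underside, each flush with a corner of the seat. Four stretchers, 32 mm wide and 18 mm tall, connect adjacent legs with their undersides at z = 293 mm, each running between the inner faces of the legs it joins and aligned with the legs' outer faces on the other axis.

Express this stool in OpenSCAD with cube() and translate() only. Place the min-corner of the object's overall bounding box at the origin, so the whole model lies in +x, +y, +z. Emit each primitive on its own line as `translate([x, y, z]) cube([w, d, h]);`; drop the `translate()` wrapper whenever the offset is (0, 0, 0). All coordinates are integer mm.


translate([0, 0, 369]) cube([261, 264, 34]);
cube([32, 32, 369]);
translate([229, 0, 0]) cube([32, 32, 369]);
translate([0, 232, 0]) cube([32, 32, 369]);
translate([229, 232, 0]) cube([32, 32, 369]);
translate([32, 0, 293]) cube([197, 32, 18]);
translate([32, 232, 293]) cube([197, 32, 18]);
translate([0, 32, 293]) cube([32, 200, 18]);
translate([229, 32, 293]) cube([32, 200, 18]);


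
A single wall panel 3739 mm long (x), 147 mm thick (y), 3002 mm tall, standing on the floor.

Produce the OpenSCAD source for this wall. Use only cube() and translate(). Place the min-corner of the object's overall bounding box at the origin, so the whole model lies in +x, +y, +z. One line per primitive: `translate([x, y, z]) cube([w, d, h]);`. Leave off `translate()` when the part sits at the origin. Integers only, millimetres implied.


cube([3739, 147, 3002]);
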